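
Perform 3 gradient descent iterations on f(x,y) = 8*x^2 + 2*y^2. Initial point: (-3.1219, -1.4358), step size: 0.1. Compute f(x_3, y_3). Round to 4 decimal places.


Gradient descent on f(x,y) = 8*x^2 + 2*y^2.
Starting point: (-3.1219, -1.4358), alpha = 0.1
Step 1: grad_x = 2*8*-3.1219 = -49.9504, grad_y = 2*2*-1.4358 = -5.7432
  x_1 = -3.1219 - 0.1*-49.9504 = 1.8731
  y_1 = -1.4358 - 0.1*-5.7432 = -0.8615
Step 2: grad_x = 2*8*1.8731 = 29.9702, grad_y = 2*2*-0.8615 = -3.4459
  x_2 = 1.8731 - 0.1*29.9702 = -1.1239
  y_2 = -0.8615 - 0.1*-3.4459 = -0.5169
Step 3: grad_x = 2*8*-1.1239 = -17.9821, grad_y = 2*2*-0.5169 = -2.0676
  x_3 = -1.1239 - 0.1*-17.9821 = 0.6743
  y_3 = -0.5169 - 0.1*-2.0676 = -0.3101
f(0.6743, -0.3101) = 8*0.6743^2 + 2*(-0.3101)^2 = 3.8301


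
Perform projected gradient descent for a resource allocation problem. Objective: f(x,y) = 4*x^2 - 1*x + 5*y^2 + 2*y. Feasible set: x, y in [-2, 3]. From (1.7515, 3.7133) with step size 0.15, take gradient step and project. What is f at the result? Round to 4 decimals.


Step 1: Compute gradient at (1.7515, 3.7133).
grad_x = 2*4*1.7515 - 1 = 13.012
grad_y = 2*5*3.7133 + 2 = 39.133
Step 2: Gradient step.
x_raw = 1.7515 - 0.15*13.012 = -0.2003
y_raw = 3.7133 - 0.15*39.133 = -2.1567
Step 3: Project onto [-2, 3].
x_proj = clip(-0.2003) = -0.2003
y_proj = clip(-2.1567) = -2.0
Step 4: Evaluate f.
f(-0.2003, -2.0) = 16.3608


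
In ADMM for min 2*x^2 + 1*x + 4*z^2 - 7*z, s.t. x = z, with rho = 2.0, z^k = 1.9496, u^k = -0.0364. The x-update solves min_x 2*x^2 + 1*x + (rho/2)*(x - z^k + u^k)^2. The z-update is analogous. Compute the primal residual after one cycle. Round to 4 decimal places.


ADMM iteration with rho = 2.0, z^k = 1.9496, u^k = -0.0364
Step 1: x-update.
Minimize 2*x^2 + 1*x + (2.0/2)*(x - 1.9496 - 0.0364)^2
FOC: (2*2 + 2.0)*x = -1 + 2.0*(1.9496 + 0.0364)
x^{k+1} = 0.4953
Step 2: z-update.
Minimize 4*z^2 - 7*z + (2.0/2)*(0.4953 - z - 0.0364)^2
FOC: (2*4 + 2.0)*z = 7 + 2.0*(0.4953 - 0.0364)
z^{k+1} = 0.7918
Step 3: u-update.
u^{k+1} = -0.0364 + 0.4953 - 0.7918 = -0.3329
Step 4: Primal residual = |0.4953 - 0.7918| = 0.2965


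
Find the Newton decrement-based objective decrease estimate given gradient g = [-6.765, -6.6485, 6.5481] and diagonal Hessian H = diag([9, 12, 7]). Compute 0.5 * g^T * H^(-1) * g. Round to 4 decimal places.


Step 1: H is diagonal, so H^(-1) * g = [-0.7517, -0.554, 0.9354].
Step 2: g^T H^(-1) g = sum_i g_i^2 / H_ii
  = (-6.765)^2/9 + (-6.6485)^2/12 + (6.5481)^2/7
  = 5.085 + 3.6835 + 6.1254 = 14.8939
Step 3: Objective decrease = 0.5 * g^T H^(-1) g = 7.447


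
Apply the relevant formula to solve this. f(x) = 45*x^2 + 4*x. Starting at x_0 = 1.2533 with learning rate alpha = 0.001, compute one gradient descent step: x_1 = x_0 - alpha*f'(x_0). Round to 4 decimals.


We compute the gradient at x_0 and apply the update.
f'(x) = 90*x + 4
f'(1.2533) = 90*1.2533 + 4 = 116.797
x_1 = 1.2533 - 0.001*116.797 = 1.1365


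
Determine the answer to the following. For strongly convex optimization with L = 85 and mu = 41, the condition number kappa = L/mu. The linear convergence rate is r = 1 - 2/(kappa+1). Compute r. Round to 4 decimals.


Step 1: Compute the condition number.
kappa = L/mu = 85/41 = 2.0732
Step 2: Compute the convergence rate.
r = 1 - 2/(kappa + 1) = 1 - 2*mu/(L + mu) = (L - mu)/(L + mu) = 44/126 = 0.3492


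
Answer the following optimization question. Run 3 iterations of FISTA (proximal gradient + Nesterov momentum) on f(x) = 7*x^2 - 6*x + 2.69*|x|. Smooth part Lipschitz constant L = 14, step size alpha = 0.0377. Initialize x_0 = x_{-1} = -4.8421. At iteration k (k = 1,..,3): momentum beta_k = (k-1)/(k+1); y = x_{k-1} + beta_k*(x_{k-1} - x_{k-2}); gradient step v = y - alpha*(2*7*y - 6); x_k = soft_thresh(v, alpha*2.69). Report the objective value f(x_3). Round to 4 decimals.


FISTA on f(x) = 7*x^2 - 6*x + 2.69*|x|
L = 14, alpha = 0.0377
Iteration 1: beta = 0.0, y = -4.8421 + 0.0*(-4.8421 + 4.8421) = -4.8421
  grad(y) = -73.7894, v = y - alpha*grad = -2.0602
  prox(v) = soft_thresh(-2.0602, 0.1014) = -1.9588
Iteration 2: beta = 0.3333, y = -1.9588 + 0.3333*(-1.9588 + 4.8421) = -0.9977
  grad(y) = -19.9683, v = y - alpha*grad = -0.2449
  prox(v) = soft_thresh(-0.2449, 0.1014) = -0.1435
Iteration 3: beta = 0.5, y = -0.1435 + 0.5*(-0.1435 + 1.9588) = 0.7641
  grad(y) = 4.6979, v = y - alpha*grad = 0.587
  prox(v) = soft_thresh(0.587, 0.1014) = 0.4856
f(x_3) = 7*0.4856^2 - 6*0.4856 + 2.69*|0.4856| = 0.0434


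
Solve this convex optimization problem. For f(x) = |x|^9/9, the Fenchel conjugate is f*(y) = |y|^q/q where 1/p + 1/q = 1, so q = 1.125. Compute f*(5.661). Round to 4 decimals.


The conjugate exponent q satisfies 1/p + 1/q = 1.
p = 9, so q = 9/(9 - 1) = 1.125
|y|^q = 5.661^1.125 = 7.0308
f*(5.661) = 7.0308 / 1.125 = 6.2496


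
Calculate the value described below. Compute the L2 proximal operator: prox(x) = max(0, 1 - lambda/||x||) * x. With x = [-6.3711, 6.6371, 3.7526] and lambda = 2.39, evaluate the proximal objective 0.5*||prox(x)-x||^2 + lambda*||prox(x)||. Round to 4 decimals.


Step 1: Compute ||x||.
||x|| = 9.936
Step 2: Compute scaling factor.
scale = max(0, 1 - 2.39/9.936) = 0.7595
Step 3: prox(x) = [-4.8386, 5.0406, 2.85]
||prox(x)|| = 7.546
Step 4: Proximal objective.
0.5*||prox-x||^2 = 2.8561
lambda*||prox|| = 18.0349
Total = 20.891


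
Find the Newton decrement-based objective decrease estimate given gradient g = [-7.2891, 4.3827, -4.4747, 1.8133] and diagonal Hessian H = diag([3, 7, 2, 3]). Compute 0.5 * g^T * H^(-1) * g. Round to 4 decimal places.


Step 1: H is diagonal, so H^(-1) * g = [-2.4297, 0.6261, -2.2374, 0.6044].
Step 2: g^T H^(-1) g = sum_i g_i^2 / H_ii
  = (-7.2891)^2/3 + (4.3827)^2/7 + (-4.4747)^2/2 + (1.8133)^2/3
  = 17.7103 + 2.744 + 10.0115 + 1.096 = 31.5618
Step 3: Objective decrease = 0.5 * g^T H^(-1) g = 15.7809


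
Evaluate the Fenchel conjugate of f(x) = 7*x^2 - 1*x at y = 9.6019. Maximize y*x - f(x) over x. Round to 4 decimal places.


f*(y) = sup_x {y*x - a*x^2 - b*x} = sup_x {(y-b)*x - a*x^2}
FOC: (y - b) - 2a*x = 0 => x* = (y - b)/(2a)
x* = (9.6019 + 1)/(2*7) = 0.7573
f*(9.6019) = (y-b)^2/(4a) = (9.6019 + 1)^2/(4*7)
= 112.4003/28 = 4.0143


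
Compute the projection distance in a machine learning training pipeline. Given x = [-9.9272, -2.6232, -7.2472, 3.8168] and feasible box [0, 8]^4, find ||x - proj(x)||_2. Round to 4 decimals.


Project each component onto [0, 8].
clip(-9.9272) = 0.0, clip(-2.6232) = 0.0, clip(-7.2472) = 0.0, clip(3.8168) = 3.8168
Projection = [0.0, 0.0, 0.0, 3.8168]
Squared diffs: [98.5493, 6.8812, 52.5219, 0.0]
Distance = sqrt(157.9524) = 12.5679


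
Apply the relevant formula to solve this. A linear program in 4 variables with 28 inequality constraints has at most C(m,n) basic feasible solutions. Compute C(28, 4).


Each vertex corresponds to some choice of n active constraints out of m, so the number of vertices is at most C(m, n) = m! / (n!(m-n)!).
m = 28, n = 4
Numerator: 28 * 27 * 26 * 25
Denominator: 4! = 24
C(28, 4) = 20475


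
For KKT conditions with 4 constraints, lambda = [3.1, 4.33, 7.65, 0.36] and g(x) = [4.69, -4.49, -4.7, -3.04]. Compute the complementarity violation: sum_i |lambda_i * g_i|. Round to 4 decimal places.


KKT complementary slackness check:
lambda_1 * g_1 = 3.1 * 4.69 = 14.539
lambda_2 * g_2 = 4.33 * -4.49 = -19.4417
lambda_3 * g_3 = 7.65 * -4.7 = -35.955
lambda_4 * g_4 = 0.36 * -3.04 = -1.0944
Total violation = 14.539 + 19.4417 + 35.955 + 1.0944 = 71.0301


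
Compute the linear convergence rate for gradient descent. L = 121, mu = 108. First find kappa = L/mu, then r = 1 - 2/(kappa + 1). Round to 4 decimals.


Step 1: Compute the condition number.
kappa = L/mu = 121/108 = 1.1204
Step 2: Compute the convergence rate.
r = 1 - 2/(kappa + 1) = 1 - 2*mu/(L + mu) = (L - mu)/(L + mu) = 13/229 = 0.0568


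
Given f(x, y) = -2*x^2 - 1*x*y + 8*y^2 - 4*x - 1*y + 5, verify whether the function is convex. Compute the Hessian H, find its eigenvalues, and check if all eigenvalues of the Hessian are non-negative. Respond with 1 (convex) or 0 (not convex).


The Hessian of f(x,y) = -2*x^2 - 1*x*y + 8*y^2 - 4*x - 1*y + 5 is:
H = [[-4, -1], [-1, 16]]
Trace = -4 + 16 = 12
Determinant = -4*16 - (-1)^2 = -65
Discriminant = (12)^2 - 4*-65 = 404.0
Eigenvalues: lambda_1 = -4.0499, lambda_2 = 16.0499
The function is not convex.

0


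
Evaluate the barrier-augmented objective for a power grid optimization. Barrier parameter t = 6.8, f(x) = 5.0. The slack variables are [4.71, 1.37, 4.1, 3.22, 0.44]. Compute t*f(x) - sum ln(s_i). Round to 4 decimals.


Step 1: Compute log-barrier.
ln values: [1.5497, 0.3148, 1.411, 1.1694, -0.821]
phi = -(1.5497 + 0.3148 + 1.411 + 1.1694 - 0.821) = -3.6239
Step 2: Compute augmented objective.
t*f(x) = 6.8*5.0 = 34.0
Total = 34.0 - 3.6239 = 30.3761


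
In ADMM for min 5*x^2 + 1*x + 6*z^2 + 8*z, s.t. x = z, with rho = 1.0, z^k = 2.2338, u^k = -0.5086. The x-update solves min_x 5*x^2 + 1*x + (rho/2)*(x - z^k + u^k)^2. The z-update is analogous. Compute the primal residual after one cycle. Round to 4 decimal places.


ADMM iteration with rho = 1.0, z^k = 2.2338, u^k = -0.5086
Step 1: x-update.
Minimize 5*x^2 + 1*x + (1.0/2)*(x - 2.2338 - 0.5086)^2
FOC: (2*5 + 1.0)*x = -1 + 1.0*(2.2338 + 0.5086)
x^{k+1} = 0.1584
Step 2: z-update.
Minimize 6*z^2 + 8*z + (1.0/2)*(0.1584 - z - 0.5086)^2
FOC: (2*6 + 1.0)*z = -8 + 1.0*(0.1584 - 0.5086)
z^{k+1} = -0.6423
Step 3: u-update.
u^{k+1} = -0.5086 + 0.1584 + 0.6423 = 0.2921
Step 4: Primal residual = |0.1584 + 0.6423| = 0.8007


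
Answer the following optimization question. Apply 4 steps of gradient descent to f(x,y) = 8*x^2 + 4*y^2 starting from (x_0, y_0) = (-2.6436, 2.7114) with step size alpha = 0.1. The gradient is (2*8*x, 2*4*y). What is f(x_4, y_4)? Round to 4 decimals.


Gradient descent on f(x,y) = 8*x^2 + 4*y^2.
Starting point: (-2.6436, 2.7114), alpha = 0.1
Step 1: grad_x = 2*8*-2.6436 = -42.2976, grad_y = 2*4*2.7114 = 21.6912
  x_1 = -2.6436 - 0.1*-42.2976 = 1.5862
  y_1 = 2.7114 - 0.1*21.6912 = 0.5423
Step 2: grad_x = 2*8*1.5862 = 25.3786, grad_y = 2*4*0.5423 = 4.3382
  x_2 = 1.5862 - 0.1*25.3786 = -0.9517
  y_2 = 0.5423 - 0.1*4.3382 = 0.1085
Step 3: grad_x = 2*8*-0.9517 = -15.2271, grad_y = 2*4*0.1085 = 0.8676
  x_3 = -0.9517 - 0.1*-15.2271 = 0.571
  y_3 = 0.1085 - 0.1*0.8676 = 0.0217
Step 4: grad_x = 2*8*0.571 = 9.1363, grad_y = 2*4*0.0217 = 0.1735
  x_4 = 0.571 - 0.1*9.1363 = -0.3426
  y_4 = 0.0217 - 0.1*0.1735 = 0.0043
f(-0.3426, 0.0043) = 8*(-0.3426)^2 + 4*0.0043^2 = 0.9391


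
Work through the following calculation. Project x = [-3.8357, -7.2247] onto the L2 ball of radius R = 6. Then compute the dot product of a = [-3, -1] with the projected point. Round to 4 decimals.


Step 1: Compute ||x|| (intermediates to 6 decimals).
||x|| = sqrt((-3.8357)^2 + (-7.2247)^2) = 8.179785
Step 2: Project.
Since ||x|| > R, scale = R/||x|| = 6/8.179785 = 0.733516, proj(x) = scale * x
proj(x) = [-2.813547, -5.299433]
Step 3: Dot product.
a^T * proj(x) = -3*(-2.813547) - 1*(-5.299433) = 13.7401


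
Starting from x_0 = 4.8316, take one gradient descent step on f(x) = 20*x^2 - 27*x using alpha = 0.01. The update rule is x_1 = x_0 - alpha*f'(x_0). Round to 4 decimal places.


We compute the gradient at x_0 and apply the update.
f'(x) = 40*x - 27
f'(4.8316) = 40*4.8316 - 27 = 166.264
x_1 = 4.8316 - 0.01*166.264 = 3.169


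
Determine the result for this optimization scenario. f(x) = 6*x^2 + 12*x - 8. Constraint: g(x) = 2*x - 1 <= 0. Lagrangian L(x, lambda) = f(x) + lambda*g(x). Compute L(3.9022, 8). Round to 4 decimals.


Step 1: Evaluate f(x).
f(3.9022) = 6*3.9022^2 + 12*3.9022 - 8 = 130.1894
Step 2: Evaluate g(x).
g(3.9022) = 2*3.9022 - 1 = 6.8044
Step 3: Compute Lagrangian.
L = 130.1894 + 8*6.8044 = 184.6246


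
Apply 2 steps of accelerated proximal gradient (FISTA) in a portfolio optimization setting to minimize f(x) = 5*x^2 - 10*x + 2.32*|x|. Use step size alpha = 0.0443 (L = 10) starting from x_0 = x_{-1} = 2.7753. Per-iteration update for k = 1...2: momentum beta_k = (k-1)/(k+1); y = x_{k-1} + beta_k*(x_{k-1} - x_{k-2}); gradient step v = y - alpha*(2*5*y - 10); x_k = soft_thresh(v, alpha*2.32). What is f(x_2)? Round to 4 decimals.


FISTA on f(x) = 5*x^2 - 10*x + 2.32*|x|
L = 10, alpha = 0.0443
Iteration 1: beta = 0.0, y = 2.7753 + 0.0*(2.7753 - 2.7753) = 2.7753
  grad(y) = 17.753, v = y - alpha*grad = 1.9888
  prox(v) = soft_thresh(1.9888, 0.1028) = 1.8861
Iteration 2: beta = 0.3333, y = 1.8861 + 0.3333*(1.8861 - 2.7753) = 1.5897
  grad(y) = 5.8965, v = y - alpha*grad = 1.3284
  prox(v) = soft_thresh(1.3284, 0.1028) = 1.2257
f(x_2) = 5*1.2257^2 - 10*1.2257 + 2.32*|1.2257| = -1.9018


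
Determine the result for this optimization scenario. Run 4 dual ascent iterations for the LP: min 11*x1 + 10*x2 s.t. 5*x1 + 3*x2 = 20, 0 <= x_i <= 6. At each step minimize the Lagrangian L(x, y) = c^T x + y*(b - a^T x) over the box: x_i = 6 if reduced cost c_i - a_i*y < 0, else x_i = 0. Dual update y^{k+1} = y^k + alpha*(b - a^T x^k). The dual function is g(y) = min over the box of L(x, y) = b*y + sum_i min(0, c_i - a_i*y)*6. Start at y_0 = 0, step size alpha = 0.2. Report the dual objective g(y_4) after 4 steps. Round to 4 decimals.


Dual ascent for LP: min 11*x1 + 10*x2, 5*x1 + 3*x2 = 20, 0 <= x_i <= 6
Step 1: y^k = 0.0, reduced costs: (11.0, 10.0)
  x^k = (0.0, 0.0), subgradient = b - a^T x = 20.0
  y^{k+1} = 0.0 + 0.2*20.0 = 4.0
Step 2: y^k = 4.0, reduced costs: (-9.0, -2.0)
  x^k = (6.0, 6.0), subgradient = b - a^T x = -28.0
  y^{k+1} = 4.0 + 0.2*-28.0 = -1.6
Step 3: y^k = -1.6, reduced costs: (19.0, 14.8)
  x^k = (0.0, 0.0), subgradient = b - a^T x = 20.0
  y^{k+1} = -1.6 + 0.2*20.0 = 2.4
Step 4: y^k = 2.4, reduced costs: (-1.0, 2.8)
  x^k = (6.0, 0.0), subgradient = b - a^T x = -10.0
  y^{k+1} = 2.4 + 0.2*-10.0 = 0.4
Dual objective at y_4 = 0.4: reduced costs (9.0, 8.8), box minimizer x = (0.0, 0.0)
g(y_4) = b*y + (c1 - a1*y)*x1 + (c2 - a2*y)*x2 = 20*0.4 + 9.0*0.0 + 8.8*0.0 = 8.0 + 0.0 + 0.0 = 8.0


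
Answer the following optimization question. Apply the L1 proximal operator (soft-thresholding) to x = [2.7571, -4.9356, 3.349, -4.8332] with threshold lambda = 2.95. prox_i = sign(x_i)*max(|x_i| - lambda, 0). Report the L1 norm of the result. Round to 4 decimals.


Soft-thresholding with lambda = 2.95:
prox(2.7571) = sign(2.7571)*max(|2.7571| - 2.95, 0) = 0.0
prox(-4.9356) = sign(-4.9356)*max(|-4.9356| - 2.95, 0) = -1.9856
prox(3.349) = sign(3.349)*max(|3.349| - 2.95, 0) = 0.399
prox(-4.8332) = sign(-4.8332)*max(|-4.8332| - 2.95, 0) = -1.8832
prox(x) = [0.0, -1.9856, 0.399, -1.8832]
||prox(x)||_1 = 0.0 + 1.9856 + 0.399 + 1.8832 = 4.2678


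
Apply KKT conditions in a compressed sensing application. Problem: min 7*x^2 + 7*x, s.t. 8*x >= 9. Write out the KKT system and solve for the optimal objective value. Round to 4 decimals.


Step 1: Try lambda = 0 (constraint inactive).
x_unc = -7/(2*7) = -0.5
Check: 8*-0.5 = -4.0 < 9 -- violated!
Step 2: Constraint must be active: 8*x = 9
x* = 9/8 = 1.125
lambda = (2*7*1.125 + 7)/8 = 2.8438
Step 3: Compute optimal value.
f(x*) = 7*1.125^2 + 7*1.125 = 16.7344


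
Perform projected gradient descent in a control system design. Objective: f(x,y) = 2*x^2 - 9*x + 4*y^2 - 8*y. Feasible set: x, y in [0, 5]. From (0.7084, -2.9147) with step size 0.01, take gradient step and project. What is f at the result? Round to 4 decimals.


Step 1: Compute gradient at (0.7084, -2.9147).
grad_x = 2*2*0.7084 - 9 = -6.1664
grad_y = 2*4*-2.9147 - 8 = -31.3176
Step 2: Gradient step.
x_raw = 0.7084 - 0.01*-6.1664 = 0.7701
y_raw = -2.9147 - 0.01*-31.3176 = -2.6015
Step 3: Project onto [0, 5].
x_proj = clip(0.7701) = 0.7701
y_proj = clip(-2.6015) = 0.0
Step 4: Evaluate f.
f(0.7701, 0.0) = -5.7446


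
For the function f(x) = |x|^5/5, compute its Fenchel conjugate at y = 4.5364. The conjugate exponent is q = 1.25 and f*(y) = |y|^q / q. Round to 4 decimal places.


The conjugate exponent q satisfies 1/p + 1/q = 1.
p = 5, so q = 5/(5 - 1) = 1.25
|y|^q = 4.5364^1.25 = 6.6205
f*(4.5364) = 6.6205 / 1.25 = 5.2964


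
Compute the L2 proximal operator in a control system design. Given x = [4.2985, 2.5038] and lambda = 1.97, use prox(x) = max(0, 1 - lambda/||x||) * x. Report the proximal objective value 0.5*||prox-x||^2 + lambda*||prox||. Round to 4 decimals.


Step 1: Compute ||x||.
||x|| = 4.9745
Step 2: Compute scaling factor.
scale = max(0, 1 - 1.97/4.9745) = 0.604
Step 3: prox(x) = [2.5962, 1.5123]
||prox(x)|| = 3.0045
Step 4: Proximal objective.
0.5*||prox-x||^2 = 1.9405
lambda*||prox|| = 5.9189
Total = 7.8594


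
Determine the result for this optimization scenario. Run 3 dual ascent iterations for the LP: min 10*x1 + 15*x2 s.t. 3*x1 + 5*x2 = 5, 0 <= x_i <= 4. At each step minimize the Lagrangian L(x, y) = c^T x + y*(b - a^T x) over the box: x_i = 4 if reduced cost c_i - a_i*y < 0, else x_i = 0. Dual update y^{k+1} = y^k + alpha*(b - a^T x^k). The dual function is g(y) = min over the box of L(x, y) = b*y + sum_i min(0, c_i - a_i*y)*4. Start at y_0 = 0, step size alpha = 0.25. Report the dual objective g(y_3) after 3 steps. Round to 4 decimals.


Dual ascent for LP: min 10*x1 + 15*x2, 3*x1 + 5*x2 = 5, 0 <= x_i <= 4
Step 1: y^k = 0.0, reduced costs: (10.0, 15.0)
  x^k = (0.0, 0.0), subgradient = b - a^T x = 5.0
  y^{k+1} = 0.0 + 0.25*5.0 = 1.25
Step 2: y^k = 1.25, reduced costs: (6.25, 8.75)
  x^k = (0.0, 0.0), subgradient = b - a^T x = 5.0
  y^{k+1} = 1.25 + 0.25*5.0 = 2.5
Step 3: y^k = 2.5, reduced costs: (2.5, 2.5)
  x^k = (0.0, 0.0), subgradient = b - a^T x = 5.0
  y^{k+1} = 2.5 + 0.25*5.0 = 3.75
Dual objective at y_3 = 3.75: reduced costs (-1.25, -3.75), box minimizer x = (4.0, 4.0)
g(y_3) = b*y + (c1 - a1*y)*x1 + (c2 - a2*y)*x2 = 5*3.75 + (-1.25)*4.0 + (-3.75)*4.0 = 18.75 - 5.0 - 15.0 = -1.25


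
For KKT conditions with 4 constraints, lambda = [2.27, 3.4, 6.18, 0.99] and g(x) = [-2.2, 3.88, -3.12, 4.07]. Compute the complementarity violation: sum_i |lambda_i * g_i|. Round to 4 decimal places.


KKT complementary slackness check:
lambda_1 * g_1 = 2.27 * -2.2 = -4.994
lambda_2 * g_2 = 3.4 * 3.88 = 13.192
lambda_3 * g_3 = 6.18 * -3.12 = -19.2816
lambda_4 * g_4 = 0.99 * 4.07 = 4.0293
Total violation = 4.994 + 13.192 + 19.2816 + 4.0293 = 41.4969


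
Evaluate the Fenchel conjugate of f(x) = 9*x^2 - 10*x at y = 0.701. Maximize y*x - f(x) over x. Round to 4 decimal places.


f*(y) = sup_x {y*x - a*x^2 - b*x} = sup_x {(y-b)*x - a*x^2}
FOC: (y - b) - 2a*x = 0 => x* = (y - b)/(2a)
x* = (0.701 + 10)/(2*9) = 0.5945
f*(0.701) = (y-b)^2/(4a) = (0.701 + 10)^2/(4*9)
= 114.5114/36 = 3.1809


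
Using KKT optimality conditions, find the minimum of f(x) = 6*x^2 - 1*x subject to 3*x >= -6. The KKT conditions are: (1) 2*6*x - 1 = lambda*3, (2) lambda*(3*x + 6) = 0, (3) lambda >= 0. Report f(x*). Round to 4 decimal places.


Step 1: Try lambda = 0 (constraint inactive).
Stationarity: 2*6*x - 1 = 0
x* = 1/(2*6) = 1/12 = 0.0833 (rounded; the exact value 1/12 is used below)
Check constraint: 3*0.0833 = 0.2499 >= -6 -- satisfied.
Step 2: Compute optimal value.
f(x*) = 6*(1/12)^2 - 1*(1/12) = -0.0417


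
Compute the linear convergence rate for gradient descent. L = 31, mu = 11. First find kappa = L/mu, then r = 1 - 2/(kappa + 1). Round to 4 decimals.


Step 1: Compute the condition number.
kappa = L/mu = 31/11 = 2.8182
Step 2: Compute the convergence rate.
r = 1 - 2/(kappa + 1) = 1 - 2*mu/(L + mu) = (L - mu)/(L + mu) = 20/42 = 0.4762


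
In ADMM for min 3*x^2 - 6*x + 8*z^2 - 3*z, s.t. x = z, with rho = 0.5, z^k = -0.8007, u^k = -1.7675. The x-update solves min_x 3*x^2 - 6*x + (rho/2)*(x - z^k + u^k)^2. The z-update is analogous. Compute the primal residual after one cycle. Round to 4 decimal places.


ADMM iteration with rho = 0.5, z^k = -0.8007, u^k = -1.7675
Step 1: x-update.
Minimize 3*x^2 - 6*x + (0.5/2)*(x + 0.8007 - 1.7675)^2
FOC: (2*3 + 0.5)*x = 6 + 0.5*(-0.8007 + 1.7675)
x^{k+1} = 0.9974
Step 2: z-update.
Minimize 8*z^2 - 3*z + (0.5/2)*(0.9974 - z - 1.7675)^2
FOC: (2*8 + 0.5)*z = 3 + 0.5*(0.9974 - 1.7675)
z^{k+1} = 0.1585
Step 3: u-update.
u^{k+1} = -1.7675 + 0.9974 - 0.1585 = -0.9285
Step 4: Primal residual = |0.9974 - 0.1585| = 0.839


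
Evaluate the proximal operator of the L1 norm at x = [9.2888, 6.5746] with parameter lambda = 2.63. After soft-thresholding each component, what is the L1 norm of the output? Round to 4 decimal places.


Soft-thresholding with lambda = 2.63:
prox(9.2888) = sign(9.2888)*max(|9.2888| - 2.63, 0) = 6.6588
prox(6.5746) = sign(6.5746)*max(|6.5746| - 2.63, 0) = 3.9446
prox(x) = [6.6588, 3.9446]
||prox(x)||_1 = 6.6588 + 3.9446 = 10.6034


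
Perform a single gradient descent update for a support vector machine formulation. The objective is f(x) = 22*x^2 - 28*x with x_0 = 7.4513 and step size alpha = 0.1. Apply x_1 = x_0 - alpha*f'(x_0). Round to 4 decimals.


We compute the gradient at x_0 and apply the update.
f'(x) = 44*x - 28
f'(7.4513) = 44*7.4513 - 28 = 299.8572
x_1 = 7.4513 - 0.1*299.8572 = -22.5344


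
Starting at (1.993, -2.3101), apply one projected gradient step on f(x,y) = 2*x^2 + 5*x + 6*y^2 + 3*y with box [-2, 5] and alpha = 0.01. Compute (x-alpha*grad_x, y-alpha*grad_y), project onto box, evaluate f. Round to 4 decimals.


Step 1: Compute gradient at (1.993, -2.3101).
grad_x = 2*2*1.993 + 5 = 12.972
grad_y = 2*6*-2.3101 + 3 = -24.7212
Step 2: Gradient step.
x_raw = 1.993 - 0.01*12.972 = 1.8633
y_raw = -2.3101 - 0.01*-24.7212 = -2.0629
Step 3: Project onto [-2, 5].
x_proj = clip(1.8633) = 1.8633
y_proj = clip(-2.0629) = -2.0
Step 4: Evaluate f.
f(1.8633, -2.0) = 34.26


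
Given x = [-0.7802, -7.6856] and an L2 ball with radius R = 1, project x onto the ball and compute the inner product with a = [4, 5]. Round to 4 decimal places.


Step 1: Compute ||x|| (intermediates to 6 decimals).
||x|| = sqrt((-0.7802)^2 + (-7.6856)^2) = 7.725099
Step 2: Project.
Since ||x|| > R, scale = R/||x|| = 1/7.725099 = 0.129448, proj(x) = scale * x
proj(x) = [-0.100995, -0.994886]
Step 3: Dot product.
a^T * proj(x) = 4*(-0.100995) + 5*(-0.994886) = -5.3784


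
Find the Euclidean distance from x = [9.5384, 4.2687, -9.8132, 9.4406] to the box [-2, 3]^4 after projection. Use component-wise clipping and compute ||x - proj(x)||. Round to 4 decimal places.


Project each component onto [-2, 3].
clip(9.5384) = 3.0, clip(4.2687) = 3.0, clip(-9.8132) = -2.0, clip(9.4406) = 3.0
Projection = [3.0, 3.0, -2.0, 3.0]
Squared diffs: [42.7507, 1.6096, 61.0461, 41.4813]
Distance = sqrt(146.8877) = 12.1197


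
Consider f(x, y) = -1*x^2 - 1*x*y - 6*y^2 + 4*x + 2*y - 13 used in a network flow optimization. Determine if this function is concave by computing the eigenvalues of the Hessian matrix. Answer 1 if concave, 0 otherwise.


The Hessian of f(x,y) = -1*x^2 - 1*x*y - 6*y^2 + 4*x + 2*y - 13 is:
H = [[-2, -1], [-1, -12]]
Trace = -2 - 12 = -14
Determinant = -2*-12 - (-1)^2 = 23
Discriminant = (-14)^2 - 4*23 = 104.0
Eigenvalues: lambda_1 = -12.099, lambda_2 = -1.901
The function is concave.

1


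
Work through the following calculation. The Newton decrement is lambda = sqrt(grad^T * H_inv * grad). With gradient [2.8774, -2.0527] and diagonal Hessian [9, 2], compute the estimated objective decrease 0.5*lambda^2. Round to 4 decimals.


Step 1: H is diagonal, so H^(-1) * g = [0.3197, -1.0264].
Step 2: g^T H^(-1) g = sum_i g_i^2 / H_ii
  = (2.8774)^2/9 + (-2.0527)^2/2
  = 0.9199 + 2.1068 = 3.0267
Step 3: Objective decrease = 0.5 * g^T H^(-1) g = 1.5134


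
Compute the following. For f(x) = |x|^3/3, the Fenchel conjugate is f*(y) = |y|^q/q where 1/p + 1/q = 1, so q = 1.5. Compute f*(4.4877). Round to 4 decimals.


The conjugate exponent q satisfies 1/p + 1/q = 1.
p = 3, so q = 3/(3 - 1) = 1.5
|y|^q = 4.4877^1.5 = 9.5068
f*(4.4877) = 9.5068 / 1.5 = 6.3379


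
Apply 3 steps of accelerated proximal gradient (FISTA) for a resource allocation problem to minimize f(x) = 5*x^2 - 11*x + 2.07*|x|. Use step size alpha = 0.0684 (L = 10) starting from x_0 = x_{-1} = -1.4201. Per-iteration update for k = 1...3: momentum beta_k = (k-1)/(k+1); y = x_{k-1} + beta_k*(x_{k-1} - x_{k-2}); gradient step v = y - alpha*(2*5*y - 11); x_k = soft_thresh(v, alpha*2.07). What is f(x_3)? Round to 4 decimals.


FISTA on f(x) = 5*x^2 - 11*x + 2.07*|x|
L = 10, alpha = 0.0684
Iteration 1: beta = 0.0, y = -1.4201 + 0.0*(-1.4201 + 1.4201) = -1.4201
  grad(y) = -25.201, v = y - alpha*grad = 0.3036
  prox(v) = soft_thresh(0.3036, 0.1416) = 0.1621
Iteration 2: beta = 0.3333, y = 0.1621 + 0.3333*(0.1621 + 1.4201) = 0.6894
  grad(y) = -4.1055, v = y - alpha*grad = 0.9703
  prox(v) = soft_thresh(0.9703, 0.1416) = 0.8287
Iteration 3: beta = 0.5, y = 0.8287 + 0.5*(0.8287 - 0.1621) = 1.162
  grad(y) = 0.6199, v = y - alpha*grad = 1.1196
  prox(v) = soft_thresh(1.1196, 0.1416) = 0.978
f(x_3) = 5*0.978^2 - 11*0.978 + 2.07*|0.978| = -3.9511


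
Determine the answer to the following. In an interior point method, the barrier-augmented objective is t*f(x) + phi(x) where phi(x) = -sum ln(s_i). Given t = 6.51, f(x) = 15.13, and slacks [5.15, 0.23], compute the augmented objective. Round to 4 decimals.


Step 1: Compute log-barrier.
ln values: [1.639, -1.4697]
phi = -(1.639 - 1.4697) = -0.1693
Step 2: Compute augmented objective.
t*f(x) = 6.51*15.13 = 98.4963
Total = 98.4963 - 0.1693 = 98.327


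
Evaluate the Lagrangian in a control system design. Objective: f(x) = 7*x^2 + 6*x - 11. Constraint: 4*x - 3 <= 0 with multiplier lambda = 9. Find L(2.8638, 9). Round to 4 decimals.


Step 1: Evaluate f(x).
f(2.8638) = 7*2.8638^2 + 6*2.8638 - 11 = 63.5923
Step 2: Evaluate g(x).
g(2.8638) = 4*2.8638 - 3 = 8.4552
Step 3: Compute Lagrangian.
L = 63.5923 + 9*8.4552 = 139.6891


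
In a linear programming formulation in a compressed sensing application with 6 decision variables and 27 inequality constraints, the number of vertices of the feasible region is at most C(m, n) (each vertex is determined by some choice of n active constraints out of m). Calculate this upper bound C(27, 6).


Each vertex corresponds to some choice of n active constraints out of m, so the number of vertices is at most C(m, n) = m! / (n!(m-n)!).
m = 27, n = 6
Numerator: 27 * 26 * 25 * 24 * 23 * 22
Denominator: 6! = 720
C(27, 6) = 296010


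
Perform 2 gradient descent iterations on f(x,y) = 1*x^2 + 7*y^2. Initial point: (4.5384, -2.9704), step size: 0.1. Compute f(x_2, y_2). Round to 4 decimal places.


Gradient descent on f(x,y) = 1*x^2 + 7*y^2.
Starting point: (4.5384, -2.9704), alpha = 0.1
Step 1: grad_x = 2*1*4.5384 = 9.0768, grad_y = 2*7*-2.9704 = -41.5856
  x_1 = 4.5384 - 0.1*9.0768 = 3.6307
  y_1 = -2.9704 - 0.1*-41.5856 = 1.1882
Step 2: grad_x = 2*1*3.6307 = 7.2614, grad_y = 2*7*1.1882 = 16.6342
  x_2 = 3.6307 - 0.1*7.2614 = 2.9046
  y_2 = 1.1882 - 0.1*16.6342 = -0.4753
f(2.9046, -0.4753) = 1*2.9046^2 + 7*(-0.4753)^2 = 10.0177


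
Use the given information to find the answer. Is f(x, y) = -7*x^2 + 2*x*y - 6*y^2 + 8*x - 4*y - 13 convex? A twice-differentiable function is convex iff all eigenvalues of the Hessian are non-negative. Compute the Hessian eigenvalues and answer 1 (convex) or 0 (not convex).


The Hessian of f(x,y) = -7*x^2 + 2*x*y - 6*y^2 + 8*x - 4*y - 13 is:
H = [[-14, 2], [2, -12]]
Trace = -14 - 12 = -26
Determinant = -14*-12 - (2)^2 = 164
Discriminant = (-26)^2 - 4*164 = 20.0
Eigenvalues: lambda_1 = -15.2361, lambda_2 = -10.7639
The function is not convex.

0


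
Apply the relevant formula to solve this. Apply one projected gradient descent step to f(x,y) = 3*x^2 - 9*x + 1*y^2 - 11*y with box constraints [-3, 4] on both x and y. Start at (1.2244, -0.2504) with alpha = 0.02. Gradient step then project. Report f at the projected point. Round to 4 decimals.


Step 1: Compute gradient at (1.2244, -0.2504).
grad_x = 2*3*1.2244 - 9 = -1.6536
grad_y = 2*1*-0.2504 - 11 = -11.5008
Step 2: Gradient step.
x_raw = 1.2244 - 0.02*-1.6536 = 1.2575
y_raw = -0.2504 - 0.02*-11.5008 = -0.0204
Step 3: Project onto [-3, 4].
x_proj = clip(1.2575) = 1.2575
y_proj = clip(-0.0204) = -0.0204
Step 4: Evaluate f.
f(1.2575, -0.0204) = -6.3489


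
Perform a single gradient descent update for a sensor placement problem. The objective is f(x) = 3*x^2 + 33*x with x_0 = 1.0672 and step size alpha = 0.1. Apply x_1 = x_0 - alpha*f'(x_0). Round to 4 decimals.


We compute the gradient at x_0 and apply the update.
f'(x) = 6*x + 33
f'(1.0672) = 6*1.0672 + 33 = 39.4032
x_1 = 1.0672 - 0.1*39.4032 = -2.8731


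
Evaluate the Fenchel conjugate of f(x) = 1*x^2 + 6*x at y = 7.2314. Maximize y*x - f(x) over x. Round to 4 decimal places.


f*(y) = sup_x {y*x - a*x^2 - b*x} = sup_x {(y-b)*x - a*x^2}
FOC: (y - b) - 2a*x = 0 => x* = (y - b)/(2a)
x* = (7.2314 - 6)/(2*1) = 0.6157
f*(7.2314) = (y-b)^2/(4a) = (7.2314 - 6)^2/(4*1)
= 1.5163/4 = 0.3791


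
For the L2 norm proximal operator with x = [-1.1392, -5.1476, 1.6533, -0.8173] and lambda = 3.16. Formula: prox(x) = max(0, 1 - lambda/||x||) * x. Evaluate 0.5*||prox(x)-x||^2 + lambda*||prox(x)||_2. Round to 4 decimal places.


Step 1: Compute ||x||.
||x|| = 5.5854
Step 2: Compute scaling factor.
scale = max(0, 1 - 3.16/5.5854) = 0.4342
Step 3: prox(x) = [-0.4947, -2.2353, 0.7179, -0.3549]
||prox(x)|| = 2.4254
Step 4: Proximal objective.
0.5*||prox-x||^2 = 4.9928
lambda*||prox|| = 7.6643
Total = 12.6571


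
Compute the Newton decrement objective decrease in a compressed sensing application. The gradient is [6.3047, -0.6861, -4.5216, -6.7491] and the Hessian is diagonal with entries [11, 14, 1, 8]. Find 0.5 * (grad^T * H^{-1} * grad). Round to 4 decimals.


Step 1: H is diagonal, so H^(-1) * g = [0.5732, -0.049, -4.5216, -0.8436].
Step 2: g^T H^(-1) g = sum_i g_i^2 / H_ii
  = (6.3047)^2/11 + (-0.6861)^2/14 + (-4.5216)^2/1 + (-6.7491)^2/8
  = 3.6136 + 0.0336 + 20.4449 + 5.6938 = 29.7859
Step 3: Objective decrease = 0.5 * g^T H^(-1) g = 14.8929


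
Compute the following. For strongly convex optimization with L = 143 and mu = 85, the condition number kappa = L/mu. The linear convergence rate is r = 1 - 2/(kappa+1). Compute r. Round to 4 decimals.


Step 1: Compute the condition number.
kappa = L/mu = 143/85 = 1.6824
Step 2: Compute the convergence rate.
r = 1 - 2/(kappa + 1) = 1 - 2*mu/(L + mu) = (L - mu)/(L + mu) = 58/228 = 0.2544


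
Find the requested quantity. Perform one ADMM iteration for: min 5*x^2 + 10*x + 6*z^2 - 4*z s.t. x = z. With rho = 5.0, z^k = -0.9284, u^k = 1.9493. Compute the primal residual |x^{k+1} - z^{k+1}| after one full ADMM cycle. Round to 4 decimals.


ADMM iteration with rho = 5.0, z^k = -0.9284, u^k = 1.9493
Step 1: x-update.
Minimize 5*x^2 + 10*x + (5.0/2)*(x + 0.9284 + 1.9493)^2
FOC: (2*5 + 5.0)*x = -10 + 5.0*(-0.9284 - 1.9493)
x^{k+1} = -1.6259
Step 2: z-update.
Minimize 6*z^2 - 4*z + (5.0/2)*(-1.6259 - z + 1.9493)^2
FOC: (2*6 + 5.0)*z = 4 + 5.0*(-1.6259 + 1.9493)
z^{k+1} = 0.3304
Step 3: u-update.
u^{k+1} = 1.9493 - 1.6259 - 0.3304 = -0.007
Step 4: Primal residual = |-1.6259 - 0.3304| = 1.9563


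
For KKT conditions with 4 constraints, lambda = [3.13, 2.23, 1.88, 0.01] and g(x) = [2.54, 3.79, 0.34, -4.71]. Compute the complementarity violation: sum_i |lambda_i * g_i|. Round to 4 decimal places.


KKT complementary slackness check:
lambda_1 * g_1 = 3.13 * 2.54 = 7.9502
lambda_2 * g_2 = 2.23 * 3.79 = 8.4517
lambda_3 * g_3 = 1.88 * 0.34 = 0.6392
lambda_4 * g_4 = 0.01 * -4.71 = -0.0471
Total violation = 7.9502 + 8.4517 + 0.6392 + 0.0471 = 17.0882


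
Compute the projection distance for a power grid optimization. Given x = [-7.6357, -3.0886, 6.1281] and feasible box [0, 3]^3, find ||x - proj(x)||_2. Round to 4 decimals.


Project each component onto [0, 3].
clip(-7.6357) = 0.0, clip(-3.0886) = 0.0, clip(6.1281) = 3.0
Projection = [0.0, 0.0, 3.0]
Squared diffs: [58.3039, 9.5394, 9.785]
Distance = sqrt(77.6283) = 8.8107


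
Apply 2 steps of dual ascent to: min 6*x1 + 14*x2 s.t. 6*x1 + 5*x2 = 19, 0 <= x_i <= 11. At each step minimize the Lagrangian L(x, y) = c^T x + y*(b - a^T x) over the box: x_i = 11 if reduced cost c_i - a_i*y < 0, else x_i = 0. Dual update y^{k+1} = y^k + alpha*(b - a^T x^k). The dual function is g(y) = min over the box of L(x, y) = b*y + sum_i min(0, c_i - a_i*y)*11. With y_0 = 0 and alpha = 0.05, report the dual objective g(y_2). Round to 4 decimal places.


Dual ascent for LP: min 6*x1 + 14*x2, 6*x1 + 5*x2 = 19, 0 <= x_i <= 11
Step 1: y^k = 0.0, reduced costs: (6.0, 14.0)
  x^k = (0.0, 0.0), subgradient = b - a^T x = 19.0
  y^{k+1} = 0.0 + 0.05*19.0 = 0.95
Step 2: y^k = 0.95, reduced costs: (0.3, 9.25)
  x^k = (0.0, 0.0), subgradient = b - a^T x = 19.0
  y^{k+1} = 0.95 + 0.05*19.0 = 1.9
Dual objective at y_2 = 1.9: reduced costs (-5.4, 4.5), box minimizer x = (11.0, 0.0)
g(y_2) = b*y + (c1 - a1*y)*x1 + (c2 - a2*y)*x2 = 19*1.9 + (-5.4)*11.0 + 4.5*0.0 = 36.1 - 59.4 + 0.0 = -23.3


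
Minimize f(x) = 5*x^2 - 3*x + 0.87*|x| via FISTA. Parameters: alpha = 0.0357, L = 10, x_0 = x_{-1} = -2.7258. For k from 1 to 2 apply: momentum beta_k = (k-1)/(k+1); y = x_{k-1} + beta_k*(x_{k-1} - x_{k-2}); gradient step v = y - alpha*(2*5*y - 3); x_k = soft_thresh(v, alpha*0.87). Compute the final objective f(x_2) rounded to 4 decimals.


FISTA on f(x) = 5*x^2 - 3*x + 0.87*|x|
L = 10, alpha = 0.0357
Iteration 1: beta = 0.0, y = -2.7258 + 0.0*(-2.7258 + 2.7258) = -2.7258
  grad(y) = -30.258, v = y - alpha*grad = -1.6456
  prox(v) = soft_thresh(-1.6456, 0.0311) = -1.6145
Iteration 2: beta = 0.3333, y = -1.6145 + 0.3333*(-1.6145 + 2.7258) = -1.2441
  grad(y) = -15.4411, v = y - alpha*grad = -0.6929
  prox(v) = soft_thresh(-0.6929, 0.0311) = -0.6618
f(x_2) = 5*(-0.6618)^2 - 3*(-0.6618) + 0.87*|-0.6618| = 4.7511


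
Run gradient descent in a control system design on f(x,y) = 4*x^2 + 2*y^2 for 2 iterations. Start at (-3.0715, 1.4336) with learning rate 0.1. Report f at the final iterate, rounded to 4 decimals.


Gradient descent on f(x,y) = 4*x^2 + 2*y^2.
Starting point: (-3.0715, 1.4336), alpha = 0.1
Step 1: grad_x = 2*4*-3.0715 = -24.572, grad_y = 2*2*1.4336 = 5.7344
  x_1 = -3.0715 - 0.1*-24.572 = -0.6143
  y_1 = 1.4336 - 0.1*5.7344 = 0.8602
Step 2: grad_x = 2*4*-0.6143 = -4.9144, grad_y = 2*2*0.8602 = 3.4406
  x_2 = -0.6143 - 0.1*-4.9144 = -0.1229
  y_2 = 0.8602 - 0.1*3.4406 = 0.5161
f(-0.1229, 0.5161) = 4*(-0.1229)^2 + 2*0.5161^2 = 0.5931


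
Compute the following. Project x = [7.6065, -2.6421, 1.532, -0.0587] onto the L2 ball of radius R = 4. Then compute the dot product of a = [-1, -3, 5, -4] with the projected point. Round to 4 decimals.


Step 1: Compute ||x|| (intermediates to 6 decimals).
||x|| = sqrt(7.6065^2 + (-2.6421)^2 + 1.532^2 + (-0.0587)^2) = 8.196951
Step 2: Project.
Since ||x|| > R, scale = R/||x|| = 4/8.196951 = 0.487986, proj(x) = scale * x
proj(x) = [3.711866, -1.289308, 0.747595, -0.028645]
Step 3: Dot product.
a^T * proj(x) = -1*3.711866 - 3*(-1.289308) + 5*0.747595 - 4*(-0.028645) = 4.0086


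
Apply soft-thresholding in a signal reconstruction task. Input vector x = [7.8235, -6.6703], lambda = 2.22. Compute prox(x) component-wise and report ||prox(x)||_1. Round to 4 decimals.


Soft-thresholding with lambda = 2.22:
prox(7.8235) = sign(7.8235)*max(|7.8235| - 2.22, 0) = 5.6035
prox(-6.6703) = sign(-6.6703)*max(|-6.6703| - 2.22, 0) = -4.4503
prox(x) = [5.6035, -4.4503]
||prox(x)||_1 = 5.6035 + 4.4503 = 10.0538


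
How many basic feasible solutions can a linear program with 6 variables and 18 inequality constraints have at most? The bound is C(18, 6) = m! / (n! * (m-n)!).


Each vertex corresponds to some choice of n active constraints out of m, so the number of vertices is at most C(m, n) = m! / (n!(m-n)!).
m = 18, n = 6
Numerator: 18 * 17 * 16 * 15 * 14 * 13
Denominator: 6! = 720
C(18, 6) = 18564


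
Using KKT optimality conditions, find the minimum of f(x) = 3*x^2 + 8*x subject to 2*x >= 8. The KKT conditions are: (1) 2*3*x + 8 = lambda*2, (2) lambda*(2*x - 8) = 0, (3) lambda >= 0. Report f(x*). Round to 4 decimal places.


Step 1: Try lambda = 0 (constraint inactive).
x_unc = -8/(2*3) = -1.3333
Check: 2*-1.3333 = -2.6666 < 8 -- violated!
Step 2: Constraint must be active: 2*x = 8
x* = 8/2 = 4.0
lambda = (2*3*4.0 + 8)/2 = 16.0
Step 3: Compute optimal value.
f(x*) = 3*4.0^2 + 8*4.0 = 80.0


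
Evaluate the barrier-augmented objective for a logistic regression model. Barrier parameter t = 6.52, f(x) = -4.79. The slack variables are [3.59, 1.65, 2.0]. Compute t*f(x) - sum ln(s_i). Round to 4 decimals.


Step 1: Compute log-barrier.
ln values: [1.2782, 0.5008, 0.6931]
phi = -(1.2782 + 0.5008 + 0.6931) = -2.4721
Step 2: Compute augmented objective.
t*f(x) = 6.52*-4.79 = -31.2308
Total = -31.2308 - 2.4721 = -33.7029


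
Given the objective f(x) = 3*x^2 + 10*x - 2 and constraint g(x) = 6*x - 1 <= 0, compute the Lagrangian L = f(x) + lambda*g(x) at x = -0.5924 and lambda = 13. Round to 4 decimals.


Step 1: Evaluate f(x).
f(-0.5924) = 3*(-0.5924)^2 + 10*(-0.5924) - 2 = -6.8712
Step 2: Evaluate g(x).
g(-0.5924) = 6*-0.5924 - 1 = -4.5544
Step 3: Compute Lagrangian.
L = -6.8712 + 13*-4.5544 = -66.0784


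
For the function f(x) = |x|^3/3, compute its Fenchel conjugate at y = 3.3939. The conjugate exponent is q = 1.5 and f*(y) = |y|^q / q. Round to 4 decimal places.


The conjugate exponent q satisfies 1/p + 1/q = 1.
p = 3, so q = 3/(3 - 1) = 1.5
|y|^q = 3.3939^1.5 = 6.2524
f*(3.3939) = 6.2524 / 1.5 = 4.1683


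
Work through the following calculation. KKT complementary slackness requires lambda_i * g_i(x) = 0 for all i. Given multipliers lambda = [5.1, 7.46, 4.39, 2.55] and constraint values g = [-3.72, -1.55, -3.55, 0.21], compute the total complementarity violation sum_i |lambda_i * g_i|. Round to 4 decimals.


KKT complementary slackness check:
lambda_1 * g_1 = 5.1 * -3.72 = -18.972
lambda_2 * g_2 = 7.46 * -1.55 = -11.563
lambda_3 * g_3 = 4.39 * -3.55 = -15.5845
lambda_4 * g_4 = 2.55 * 0.21 = 0.5355
Total violation = 18.972 + 11.563 + 15.5845 + 0.5355 = 46.655


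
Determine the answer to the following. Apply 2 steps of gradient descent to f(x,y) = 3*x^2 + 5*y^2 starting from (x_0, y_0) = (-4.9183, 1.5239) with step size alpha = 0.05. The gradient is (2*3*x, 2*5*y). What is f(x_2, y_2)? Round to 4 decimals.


Gradient descent on f(x,y) = 3*x^2 + 5*y^2.
Starting point: (-4.9183, 1.5239), alpha = 0.05
Step 1: grad_x = 2*3*-4.9183 = -29.5098, grad_y = 2*5*1.5239 = 15.239
  x_1 = -4.9183 - 0.05*-29.5098 = -3.4428
  y_1 = 1.5239 - 0.05*15.239 = 0.762
Step 2: grad_x = 2*3*-3.4428 = -20.6569, grad_y = 2*5*0.762 = 7.6195
  x_2 = -3.4428 - 0.05*-20.6569 = -2.41
  y_2 = 0.762 - 0.05*7.6195 = 0.381
f(-2.41, 0.381) = 3*(-2.41)^2 + 5*0.381^2 = 18.1495


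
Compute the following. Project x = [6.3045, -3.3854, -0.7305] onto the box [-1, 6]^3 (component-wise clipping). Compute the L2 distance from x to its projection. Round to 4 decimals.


Project each component onto [-1, 6].
clip(6.3045) = 6.0, clip(-3.3854) = -1.0, clip(-0.7305) = -0.7305
Projection = [6.0, -1.0, -0.7305]
Squared diffs: [0.0927, 5.6901, 0.0]
Distance = sqrt(5.7828) = 2.4048


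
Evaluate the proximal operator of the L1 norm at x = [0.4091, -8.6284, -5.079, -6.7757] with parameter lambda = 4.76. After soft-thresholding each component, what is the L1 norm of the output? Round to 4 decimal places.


Soft-thresholding with lambda = 4.76:
prox(0.4091) = sign(0.4091)*max(|0.4091| - 4.76, 0) = 0.0
prox(-8.6284) = sign(-8.6284)*max(|-8.6284| - 4.76, 0) = -3.8684
prox(-5.079) = sign(-5.079)*max(|-5.079| - 4.76, 0) = -0.319
prox(-6.7757) = sign(-6.7757)*max(|-6.7757| - 4.76, 0) = -2.0157
prox(x) = [0.0, -3.8684, -0.319, -2.0157]
||prox(x)||_1 = 0.0 + 3.8684 + 0.319 + 2.0157 = 6.2031


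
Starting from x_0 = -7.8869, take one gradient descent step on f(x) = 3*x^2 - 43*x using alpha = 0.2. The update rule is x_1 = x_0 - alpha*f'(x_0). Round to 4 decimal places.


We compute the gradient at x_0 and apply the update.
f'(x) = 6*x - 43
f'(-7.8869) = 6*-7.8869 - 43 = -90.3214
x_1 = -7.8869 - 0.2*-90.3214 = 10.1774


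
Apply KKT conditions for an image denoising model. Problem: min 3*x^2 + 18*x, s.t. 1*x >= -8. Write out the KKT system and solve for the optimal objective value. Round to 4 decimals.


Step 1: Try lambda = 0 (constraint inactive).
Stationarity: 2*3*x + 18 = 0
x* = -18/(2*3) = -3.0
Check constraint: 1*-3.0 = -3.0 >= -8 -- satisfied.
Step 2: Compute optimal value.
f(x*) = 3*(-3.0)^2 + 18*(-3.0) = -27.0
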